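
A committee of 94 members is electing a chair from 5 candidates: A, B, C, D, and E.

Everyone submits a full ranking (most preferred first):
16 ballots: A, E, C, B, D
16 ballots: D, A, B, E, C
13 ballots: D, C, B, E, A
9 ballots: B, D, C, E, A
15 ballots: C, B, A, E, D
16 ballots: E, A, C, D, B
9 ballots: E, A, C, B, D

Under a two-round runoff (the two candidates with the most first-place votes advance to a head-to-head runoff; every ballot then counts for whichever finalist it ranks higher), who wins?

E

Round 1 first-place votes: A 16, B 9, C 15, D 29, E 25. D and E advance.
Runoff: D is ranked above E on 38 ballots, E above D on 56.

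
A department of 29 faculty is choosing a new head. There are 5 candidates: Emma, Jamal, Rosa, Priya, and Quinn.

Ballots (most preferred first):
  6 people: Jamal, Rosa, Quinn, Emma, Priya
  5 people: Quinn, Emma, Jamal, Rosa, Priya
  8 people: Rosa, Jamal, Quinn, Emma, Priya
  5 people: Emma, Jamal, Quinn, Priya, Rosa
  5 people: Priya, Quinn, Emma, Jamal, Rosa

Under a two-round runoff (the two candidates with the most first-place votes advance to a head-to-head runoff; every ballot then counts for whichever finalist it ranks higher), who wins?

Round 1 first-place votes: Emma 5, Jamal 6, Rosa 8, Priya 5, Quinn 5. Rosa and Jamal advance.
Runoff: Rosa is ranked above Jamal on 8 ballots, Jamal above Rosa on 21.

Jamal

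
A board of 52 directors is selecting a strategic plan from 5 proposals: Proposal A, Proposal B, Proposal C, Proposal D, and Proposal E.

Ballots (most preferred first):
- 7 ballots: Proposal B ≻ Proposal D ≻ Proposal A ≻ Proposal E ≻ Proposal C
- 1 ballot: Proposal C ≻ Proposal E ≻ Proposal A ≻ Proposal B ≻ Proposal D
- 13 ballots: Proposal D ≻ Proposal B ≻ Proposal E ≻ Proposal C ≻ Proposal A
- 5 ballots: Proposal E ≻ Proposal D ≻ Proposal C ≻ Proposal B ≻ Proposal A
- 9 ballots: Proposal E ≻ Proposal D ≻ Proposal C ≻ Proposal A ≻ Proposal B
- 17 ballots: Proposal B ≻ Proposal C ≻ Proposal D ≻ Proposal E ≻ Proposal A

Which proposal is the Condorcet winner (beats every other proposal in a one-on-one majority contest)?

Proposal D

Proposal D vs Proposal A: 51–1
Proposal D vs Proposal B: 27–25
Proposal D vs Proposal C: 34–18
Proposal D vs Proposal E: 37–15
Proposal D beats every other proposal.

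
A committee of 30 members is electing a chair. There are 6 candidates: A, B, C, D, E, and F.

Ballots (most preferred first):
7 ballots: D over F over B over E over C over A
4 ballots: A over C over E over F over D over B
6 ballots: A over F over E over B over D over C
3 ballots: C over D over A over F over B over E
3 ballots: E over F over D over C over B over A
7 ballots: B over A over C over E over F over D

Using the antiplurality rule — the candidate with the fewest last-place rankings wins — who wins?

F

Last-place votes: A 10, B 4, C 6, D 7, E 3, F 0.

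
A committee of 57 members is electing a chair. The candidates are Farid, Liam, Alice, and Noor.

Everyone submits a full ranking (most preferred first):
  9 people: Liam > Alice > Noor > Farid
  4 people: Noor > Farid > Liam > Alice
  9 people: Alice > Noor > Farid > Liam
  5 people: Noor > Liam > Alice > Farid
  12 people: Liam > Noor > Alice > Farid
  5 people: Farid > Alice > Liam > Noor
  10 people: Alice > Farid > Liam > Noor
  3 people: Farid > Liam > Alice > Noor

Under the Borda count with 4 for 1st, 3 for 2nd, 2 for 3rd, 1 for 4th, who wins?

Farid: 9×1 + 4×3 + 9×2 + 5×1 + 12×1 + 5×4 + 10×3 + 3×4 = 118
Liam: 9×4 + 4×2 + 9×1 + 5×3 + 12×4 + 5×2 + 10×2 + 3×3 = 155
Alice: 9×3 + 4×1 + 9×4 + 5×2 + 12×2 + 5×3 + 10×4 + 3×2 = 162
Noor: 9×2 + 4×4 + 9×3 + 5×4 + 12×3 + 5×1 + 10×1 + 3×1 = 135

Alice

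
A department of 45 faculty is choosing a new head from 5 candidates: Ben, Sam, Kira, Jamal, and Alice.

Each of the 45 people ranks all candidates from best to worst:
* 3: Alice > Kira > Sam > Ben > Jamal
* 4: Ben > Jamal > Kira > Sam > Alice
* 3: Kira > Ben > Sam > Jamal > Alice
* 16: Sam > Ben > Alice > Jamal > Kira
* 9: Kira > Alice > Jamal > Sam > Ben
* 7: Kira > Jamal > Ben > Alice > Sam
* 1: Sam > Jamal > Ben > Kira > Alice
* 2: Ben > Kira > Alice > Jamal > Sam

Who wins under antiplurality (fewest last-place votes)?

Jamal

Last-place votes: Ben 9, Sam 9, Kira 16, Jamal 3, Alice 8.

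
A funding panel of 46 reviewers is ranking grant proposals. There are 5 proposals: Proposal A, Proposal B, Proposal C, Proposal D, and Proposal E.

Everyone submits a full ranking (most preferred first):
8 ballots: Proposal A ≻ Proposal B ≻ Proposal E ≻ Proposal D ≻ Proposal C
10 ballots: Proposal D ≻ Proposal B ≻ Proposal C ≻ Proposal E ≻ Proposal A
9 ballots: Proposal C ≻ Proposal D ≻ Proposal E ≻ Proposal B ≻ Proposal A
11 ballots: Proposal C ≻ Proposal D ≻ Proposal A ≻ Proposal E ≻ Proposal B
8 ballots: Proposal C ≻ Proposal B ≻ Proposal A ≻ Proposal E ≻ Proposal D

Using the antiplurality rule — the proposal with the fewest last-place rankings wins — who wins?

Last-place votes: Proposal A 19, Proposal B 11, Proposal C 8, Proposal D 8, Proposal E 0.

Proposal E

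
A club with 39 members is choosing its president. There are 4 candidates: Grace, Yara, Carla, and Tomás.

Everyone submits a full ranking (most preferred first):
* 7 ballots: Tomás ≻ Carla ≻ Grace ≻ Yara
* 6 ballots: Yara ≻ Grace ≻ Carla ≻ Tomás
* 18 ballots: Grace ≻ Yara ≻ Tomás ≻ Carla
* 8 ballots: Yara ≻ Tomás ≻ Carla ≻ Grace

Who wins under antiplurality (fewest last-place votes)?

Tomás

Last-place votes: Grace 8, Yara 7, Carla 18, Tomás 6.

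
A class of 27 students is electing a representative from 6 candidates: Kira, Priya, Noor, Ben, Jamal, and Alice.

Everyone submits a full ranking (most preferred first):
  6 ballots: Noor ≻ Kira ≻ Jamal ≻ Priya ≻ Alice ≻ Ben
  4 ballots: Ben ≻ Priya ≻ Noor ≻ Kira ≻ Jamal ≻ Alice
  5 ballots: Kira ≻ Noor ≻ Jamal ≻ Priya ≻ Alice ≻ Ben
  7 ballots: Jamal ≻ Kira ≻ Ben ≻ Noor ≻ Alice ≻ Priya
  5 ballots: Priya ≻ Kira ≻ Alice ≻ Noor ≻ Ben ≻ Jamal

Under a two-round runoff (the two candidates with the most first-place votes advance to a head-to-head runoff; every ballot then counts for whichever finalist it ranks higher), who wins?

Round 1 first-place votes: Kira 5, Priya 5, Noor 6, Ben 4, Jamal 7, Alice 0. Jamal and Noor advance.
Runoff: Jamal is ranked above Noor on 7 ballots, Noor above Jamal on 20.

Noor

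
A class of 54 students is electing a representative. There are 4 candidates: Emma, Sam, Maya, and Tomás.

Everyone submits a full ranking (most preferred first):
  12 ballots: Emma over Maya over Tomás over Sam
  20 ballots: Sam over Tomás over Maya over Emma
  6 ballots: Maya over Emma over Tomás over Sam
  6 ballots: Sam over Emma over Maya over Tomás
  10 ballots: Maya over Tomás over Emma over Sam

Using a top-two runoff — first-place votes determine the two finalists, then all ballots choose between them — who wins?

Maya

Round 1 first-place votes: Emma 12, Sam 26, Maya 16, Tomás 0. Sam and Maya advance.
Runoff: Sam is ranked above Maya on 26 ballots, Maya above Sam on 28.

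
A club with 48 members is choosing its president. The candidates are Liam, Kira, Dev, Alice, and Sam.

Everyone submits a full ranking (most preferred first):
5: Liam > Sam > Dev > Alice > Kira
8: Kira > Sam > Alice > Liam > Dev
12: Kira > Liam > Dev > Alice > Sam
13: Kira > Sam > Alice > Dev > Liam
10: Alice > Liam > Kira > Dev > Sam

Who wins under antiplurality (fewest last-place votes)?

Last-place votes: Liam 13, Kira 5, Dev 8, Alice 0, Sam 22.

Alice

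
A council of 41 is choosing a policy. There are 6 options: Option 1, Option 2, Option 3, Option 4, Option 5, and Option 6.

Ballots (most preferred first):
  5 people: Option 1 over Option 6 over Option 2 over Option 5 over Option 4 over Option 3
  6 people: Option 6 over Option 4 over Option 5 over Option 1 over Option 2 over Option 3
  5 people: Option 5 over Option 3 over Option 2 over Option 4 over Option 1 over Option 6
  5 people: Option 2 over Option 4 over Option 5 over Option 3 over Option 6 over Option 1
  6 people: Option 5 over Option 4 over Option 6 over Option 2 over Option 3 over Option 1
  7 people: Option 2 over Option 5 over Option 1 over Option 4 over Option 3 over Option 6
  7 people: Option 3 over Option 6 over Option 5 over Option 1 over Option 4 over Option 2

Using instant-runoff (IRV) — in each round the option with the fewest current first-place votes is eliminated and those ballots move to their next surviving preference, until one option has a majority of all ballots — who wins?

Round 1: Option 1 5, Option 2 12, Option 3 7, Option 4 0, Option 5 11, Option 6 6. Option 4 eliminated.
Round 2: Option 1 5, Option 2 12, Option 3 7, Option 5 11, Option 6 6. Option 1 eliminated.
Round 3: Option 2 12, Option 3 7, Option 5 11, Option 6 11. Option 3 eliminated.
Round 4: Option 2 12, Option 5 11, Option 6 18. Option 5 eliminated.
Round 5: Option 2 17, Option 6 24. Option 6 has a majority (≥21).

Option 6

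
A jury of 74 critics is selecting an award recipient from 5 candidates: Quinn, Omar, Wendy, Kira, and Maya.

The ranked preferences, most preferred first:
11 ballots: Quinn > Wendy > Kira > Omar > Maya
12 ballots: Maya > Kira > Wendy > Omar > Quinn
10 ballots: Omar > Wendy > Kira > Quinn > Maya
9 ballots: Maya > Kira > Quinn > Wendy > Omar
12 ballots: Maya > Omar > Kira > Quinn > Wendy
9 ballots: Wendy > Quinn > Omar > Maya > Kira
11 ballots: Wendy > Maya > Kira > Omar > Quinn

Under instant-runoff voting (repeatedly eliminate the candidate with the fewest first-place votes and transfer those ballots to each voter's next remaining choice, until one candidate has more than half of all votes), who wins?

Wendy

Round 1: Quinn 11, Omar 10, Wendy 20, Kira 0, Maya 33. Kira eliminated.
Round 2: Quinn 11, Omar 10, Wendy 20, Maya 33. Omar eliminated.
Round 3: Quinn 11, Wendy 30, Maya 33. Quinn eliminated.
Round 4: Wendy 41, Maya 33. Wendy has a majority (≥38).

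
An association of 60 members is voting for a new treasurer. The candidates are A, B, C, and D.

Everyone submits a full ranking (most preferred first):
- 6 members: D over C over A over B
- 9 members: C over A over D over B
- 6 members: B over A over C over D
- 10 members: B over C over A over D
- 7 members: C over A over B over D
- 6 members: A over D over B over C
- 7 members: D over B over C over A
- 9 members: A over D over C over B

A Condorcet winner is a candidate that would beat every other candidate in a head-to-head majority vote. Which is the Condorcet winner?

C vs A: 39–21
C vs B: 31–29
C vs D: 32–28
C beats every other candidate.

C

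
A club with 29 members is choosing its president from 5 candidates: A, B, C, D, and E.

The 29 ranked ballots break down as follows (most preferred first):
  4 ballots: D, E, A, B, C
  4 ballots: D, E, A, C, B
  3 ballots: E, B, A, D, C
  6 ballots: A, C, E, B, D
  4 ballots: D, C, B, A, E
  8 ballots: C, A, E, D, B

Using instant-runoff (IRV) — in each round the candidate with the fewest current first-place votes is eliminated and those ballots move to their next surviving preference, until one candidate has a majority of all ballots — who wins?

Round 1: A 6, B 0, C 8, D 12, E 3. B eliminated.
Round 2: A 6, C 8, D 12, E 3. E eliminated.
Round 3: A 9, C 8, D 12. C eliminated.
Round 4: A 17, D 12. A has a majority (≥15).

A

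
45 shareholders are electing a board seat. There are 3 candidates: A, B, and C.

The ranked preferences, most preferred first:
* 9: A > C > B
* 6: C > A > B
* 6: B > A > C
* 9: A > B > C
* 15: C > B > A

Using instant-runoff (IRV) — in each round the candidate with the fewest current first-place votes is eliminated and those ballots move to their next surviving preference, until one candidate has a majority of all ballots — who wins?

Round 1: A 18, B 6, C 21. B eliminated.
Round 2: A 24, C 21. A has a majority (≥23).

A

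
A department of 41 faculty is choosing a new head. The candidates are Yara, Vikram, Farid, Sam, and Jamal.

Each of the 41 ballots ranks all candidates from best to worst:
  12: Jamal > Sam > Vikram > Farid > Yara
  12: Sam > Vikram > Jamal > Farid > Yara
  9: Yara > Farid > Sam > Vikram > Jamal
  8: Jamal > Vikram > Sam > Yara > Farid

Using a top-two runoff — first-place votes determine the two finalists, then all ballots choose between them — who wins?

Sam

Round 1 first-place votes: Yara 9, Vikram 0, Farid 0, Sam 12, Jamal 20. Jamal and Sam advance.
Runoff: Jamal is ranked above Sam on 20 ballots, Sam above Jamal on 21.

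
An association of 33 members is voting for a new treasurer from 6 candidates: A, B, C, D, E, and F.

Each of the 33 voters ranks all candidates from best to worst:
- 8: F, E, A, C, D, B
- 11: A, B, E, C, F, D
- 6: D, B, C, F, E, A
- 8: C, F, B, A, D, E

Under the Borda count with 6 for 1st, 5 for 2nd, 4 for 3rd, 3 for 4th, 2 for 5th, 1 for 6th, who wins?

C

A: 8×4 + 11×6 + 6×1 + 8×3 = 128
B: 8×1 + 11×5 + 6×5 + 8×4 = 125
C: 8×3 + 11×3 + 6×4 + 8×6 = 129
D: 8×2 + 11×1 + 6×6 + 8×2 = 79
E: 8×5 + 11×4 + 6×2 + 8×1 = 104
F: 8×6 + 11×2 + 6×3 + 8×5 = 128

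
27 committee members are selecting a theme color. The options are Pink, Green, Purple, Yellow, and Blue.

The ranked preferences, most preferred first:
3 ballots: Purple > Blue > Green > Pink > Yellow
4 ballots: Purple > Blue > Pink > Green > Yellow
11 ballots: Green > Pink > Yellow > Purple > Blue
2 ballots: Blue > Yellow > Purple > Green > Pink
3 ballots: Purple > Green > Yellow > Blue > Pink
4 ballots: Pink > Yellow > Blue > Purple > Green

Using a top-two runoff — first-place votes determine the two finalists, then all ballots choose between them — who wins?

Purple

Round 1 first-place votes: Pink 4, Green 11, Purple 10, Yellow 0, Blue 2. Green and Purple advance.
Runoff: Green is ranked above Purple on 11 ballots, Purple above Green on 16.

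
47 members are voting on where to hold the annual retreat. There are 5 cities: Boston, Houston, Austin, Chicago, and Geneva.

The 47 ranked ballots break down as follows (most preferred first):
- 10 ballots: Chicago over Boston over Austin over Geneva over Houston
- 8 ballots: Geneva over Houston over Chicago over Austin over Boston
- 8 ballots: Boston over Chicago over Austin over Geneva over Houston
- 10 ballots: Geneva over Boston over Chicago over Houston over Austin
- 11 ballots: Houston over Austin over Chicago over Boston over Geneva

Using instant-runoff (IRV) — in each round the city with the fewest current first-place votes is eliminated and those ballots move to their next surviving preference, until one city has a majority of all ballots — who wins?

Chicago

Round 1: Boston 8, Houston 11, Austin 0, Chicago 10, Geneva 18. Austin eliminated.
Round 2: Boston 8, Houston 11, Chicago 10, Geneva 18. Boston eliminated.
Round 3: Houston 11, Chicago 18, Geneva 18. Houston eliminated.
Round 4: Chicago 29, Geneva 18. Chicago has a majority (≥24).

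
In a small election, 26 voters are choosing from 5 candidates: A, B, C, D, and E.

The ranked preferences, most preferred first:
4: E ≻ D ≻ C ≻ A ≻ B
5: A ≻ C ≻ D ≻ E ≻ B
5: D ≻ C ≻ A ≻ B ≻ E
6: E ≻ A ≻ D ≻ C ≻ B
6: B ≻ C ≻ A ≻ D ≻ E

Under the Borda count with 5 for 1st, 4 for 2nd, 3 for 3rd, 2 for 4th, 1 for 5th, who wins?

A: 4×2 + 5×5 + 5×3 + 6×4 + 6×3 = 90
B: 4×1 + 5×1 + 5×2 + 6×1 + 6×5 = 55
C: 4×3 + 5×4 + 5×4 + 6×2 + 6×4 = 88
D: 4×4 + 5×3 + 5×5 + 6×3 + 6×2 = 86
E: 4×5 + 5×2 + 5×1 + 6×5 + 6×1 = 71

A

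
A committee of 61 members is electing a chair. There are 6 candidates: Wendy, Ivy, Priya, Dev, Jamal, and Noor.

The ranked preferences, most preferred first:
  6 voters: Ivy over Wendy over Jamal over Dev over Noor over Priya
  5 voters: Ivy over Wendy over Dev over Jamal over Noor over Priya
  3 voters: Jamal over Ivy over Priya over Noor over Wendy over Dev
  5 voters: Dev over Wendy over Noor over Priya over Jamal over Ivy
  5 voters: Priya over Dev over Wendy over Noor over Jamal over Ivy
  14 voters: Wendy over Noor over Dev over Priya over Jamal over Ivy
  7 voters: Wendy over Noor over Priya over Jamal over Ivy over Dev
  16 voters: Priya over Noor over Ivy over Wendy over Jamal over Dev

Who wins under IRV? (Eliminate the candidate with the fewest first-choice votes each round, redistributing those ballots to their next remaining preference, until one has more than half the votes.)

Round 1: Wendy 21, Ivy 11, Priya 21, Dev 5, Jamal 3, Noor 0. Noor eliminated.
Round 2: Wendy 21, Ivy 11, Priya 21, Dev 5, Jamal 3. Jamal eliminated.
Round 3: Wendy 21, Ivy 14, Priya 21, Dev 5. Dev eliminated.
Round 4: Wendy 26, Ivy 14, Priya 21. Ivy eliminated.
Round 5: Wendy 37, Priya 24. Wendy has a majority (≥31).

Wendy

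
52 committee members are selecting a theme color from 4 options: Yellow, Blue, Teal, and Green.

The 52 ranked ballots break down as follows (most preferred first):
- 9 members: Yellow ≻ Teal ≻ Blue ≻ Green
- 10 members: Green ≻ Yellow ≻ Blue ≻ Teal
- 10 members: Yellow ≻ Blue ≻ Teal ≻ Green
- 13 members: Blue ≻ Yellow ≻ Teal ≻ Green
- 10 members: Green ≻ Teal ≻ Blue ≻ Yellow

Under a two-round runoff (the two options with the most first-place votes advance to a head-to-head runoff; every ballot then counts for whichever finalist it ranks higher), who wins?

Yellow

Round 1 first-place votes: Yellow 19, Blue 13, Teal 0, Green 20. Green and Yellow advance.
Runoff: Green is ranked above Yellow on 20 ballots, Yellow above Green on 32.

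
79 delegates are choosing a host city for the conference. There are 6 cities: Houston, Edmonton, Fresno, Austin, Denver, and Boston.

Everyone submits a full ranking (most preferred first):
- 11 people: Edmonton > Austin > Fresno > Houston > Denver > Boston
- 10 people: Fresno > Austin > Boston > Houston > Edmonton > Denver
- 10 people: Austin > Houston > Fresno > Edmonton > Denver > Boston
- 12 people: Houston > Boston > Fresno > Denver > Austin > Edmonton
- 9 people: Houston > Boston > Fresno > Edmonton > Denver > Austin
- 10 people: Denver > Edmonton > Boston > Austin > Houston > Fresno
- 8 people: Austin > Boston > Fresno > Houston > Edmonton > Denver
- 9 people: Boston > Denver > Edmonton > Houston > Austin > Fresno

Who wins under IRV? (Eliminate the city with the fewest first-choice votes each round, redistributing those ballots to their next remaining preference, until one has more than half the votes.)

Austin

Round 1: Houston 21, Edmonton 11, Fresno 10, Austin 18, Denver 10, Boston 9. Boston eliminated.
Round 2: Houston 21, Edmonton 11, Fresno 10, Austin 18, Denver 19. Fresno eliminated.
Round 3: Houston 21, Edmonton 11, Austin 28, Denver 19. Edmonton eliminated.
Round 4: Houston 21, Austin 39, Denver 19. Denver eliminated.
Round 5: Houston 30, Austin 49. Austin has a majority (≥40).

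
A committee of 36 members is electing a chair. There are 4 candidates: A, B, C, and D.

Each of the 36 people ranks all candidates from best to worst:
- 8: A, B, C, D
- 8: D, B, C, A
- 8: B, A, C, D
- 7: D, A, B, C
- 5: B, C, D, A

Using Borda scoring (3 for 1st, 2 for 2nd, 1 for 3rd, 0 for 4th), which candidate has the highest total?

B

A: 8×3 + 8×0 + 8×2 + 7×2 + 5×0 = 54
B: 8×2 + 8×2 + 8×3 + 7×1 + 5×3 = 78
C: 8×1 + 8×1 + 8×1 + 7×0 + 5×2 = 34
D: 8×0 + 8×3 + 8×0 + 7×3 + 5×1 = 50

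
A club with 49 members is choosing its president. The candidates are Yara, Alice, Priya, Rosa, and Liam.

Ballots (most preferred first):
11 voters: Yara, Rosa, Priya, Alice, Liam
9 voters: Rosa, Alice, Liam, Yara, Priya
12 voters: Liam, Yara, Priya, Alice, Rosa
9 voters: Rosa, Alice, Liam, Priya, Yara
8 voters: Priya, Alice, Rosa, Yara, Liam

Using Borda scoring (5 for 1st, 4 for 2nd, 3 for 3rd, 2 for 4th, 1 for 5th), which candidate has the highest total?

Rosa

Yara: 11×5 + 9×2 + 12×4 + 9×1 + 8×2 = 146
Alice: 11×2 + 9×4 + 12×2 + 9×4 + 8×4 = 150
Priya: 11×3 + 9×1 + 12×3 + 9×2 + 8×5 = 136
Rosa: 11×4 + 9×5 + 12×1 + 9×5 + 8×3 = 170
Liam: 11×1 + 9×3 + 12×5 + 9×3 + 8×1 = 133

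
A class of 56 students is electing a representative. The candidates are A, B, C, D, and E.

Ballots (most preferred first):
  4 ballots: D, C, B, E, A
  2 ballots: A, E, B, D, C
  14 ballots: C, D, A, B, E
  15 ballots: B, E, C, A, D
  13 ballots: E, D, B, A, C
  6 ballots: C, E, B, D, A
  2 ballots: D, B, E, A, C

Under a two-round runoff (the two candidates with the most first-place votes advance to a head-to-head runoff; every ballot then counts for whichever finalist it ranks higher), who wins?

B

Round 1 first-place votes: A 2, B 15, C 20, D 6, E 13. C and B advance.
Runoff: C is ranked above B on 24 ballots, B above C on 32.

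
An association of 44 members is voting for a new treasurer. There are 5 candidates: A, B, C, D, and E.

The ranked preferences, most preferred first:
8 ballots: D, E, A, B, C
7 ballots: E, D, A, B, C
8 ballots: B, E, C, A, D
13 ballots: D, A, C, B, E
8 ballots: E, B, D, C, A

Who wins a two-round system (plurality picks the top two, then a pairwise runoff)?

Round 1 first-place votes: A 0, B 8, C 0, D 21, E 15. D and E advance.
Runoff: D is ranked above E on 21 ballots, E above D on 23.

E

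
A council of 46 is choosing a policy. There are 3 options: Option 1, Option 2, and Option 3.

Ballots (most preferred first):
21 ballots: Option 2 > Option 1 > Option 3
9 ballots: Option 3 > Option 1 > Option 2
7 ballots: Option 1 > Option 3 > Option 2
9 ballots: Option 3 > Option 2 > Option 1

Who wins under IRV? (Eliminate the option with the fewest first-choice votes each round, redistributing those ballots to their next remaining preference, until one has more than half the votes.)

Round 1: Option 1 7, Option 2 21, Option 3 18. Option 1 eliminated.
Round 2: Option 2 21, Option 3 25. Option 3 has a majority (≥24).

Option 3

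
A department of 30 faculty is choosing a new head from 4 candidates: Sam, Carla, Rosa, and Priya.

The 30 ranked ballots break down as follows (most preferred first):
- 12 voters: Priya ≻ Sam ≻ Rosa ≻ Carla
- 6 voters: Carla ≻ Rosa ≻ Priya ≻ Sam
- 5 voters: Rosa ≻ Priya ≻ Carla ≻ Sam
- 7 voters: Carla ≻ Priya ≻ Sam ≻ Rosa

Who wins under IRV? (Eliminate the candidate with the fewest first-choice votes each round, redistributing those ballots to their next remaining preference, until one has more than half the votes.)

Priya

Round 1: Sam 0, Carla 13, Rosa 5, Priya 12. Sam eliminated.
Round 2: Carla 13, Rosa 5, Priya 12. Rosa eliminated.
Round 3: Carla 13, Priya 17. Priya has a majority (≥16).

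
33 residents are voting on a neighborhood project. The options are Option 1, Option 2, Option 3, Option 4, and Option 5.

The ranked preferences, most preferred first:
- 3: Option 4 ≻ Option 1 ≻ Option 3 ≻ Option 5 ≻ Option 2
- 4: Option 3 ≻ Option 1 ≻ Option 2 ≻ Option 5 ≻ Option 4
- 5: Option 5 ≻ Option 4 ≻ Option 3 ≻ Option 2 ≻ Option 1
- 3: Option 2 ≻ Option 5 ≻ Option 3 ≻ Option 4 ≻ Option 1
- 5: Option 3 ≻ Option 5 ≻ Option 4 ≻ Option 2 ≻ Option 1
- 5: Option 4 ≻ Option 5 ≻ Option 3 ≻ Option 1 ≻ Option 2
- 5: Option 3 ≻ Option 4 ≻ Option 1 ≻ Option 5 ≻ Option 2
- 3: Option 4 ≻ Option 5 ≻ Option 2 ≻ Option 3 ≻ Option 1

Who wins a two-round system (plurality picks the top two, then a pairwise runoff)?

Option 3

Round 1 first-place votes: Option 1 0, Option 2 3, Option 3 14, Option 4 11, Option 5 5. Option 3 and Option 4 advance.
Runoff: Option 3 is ranked above Option 4 on 17 ballots, Option 4 above Option 3 on 16.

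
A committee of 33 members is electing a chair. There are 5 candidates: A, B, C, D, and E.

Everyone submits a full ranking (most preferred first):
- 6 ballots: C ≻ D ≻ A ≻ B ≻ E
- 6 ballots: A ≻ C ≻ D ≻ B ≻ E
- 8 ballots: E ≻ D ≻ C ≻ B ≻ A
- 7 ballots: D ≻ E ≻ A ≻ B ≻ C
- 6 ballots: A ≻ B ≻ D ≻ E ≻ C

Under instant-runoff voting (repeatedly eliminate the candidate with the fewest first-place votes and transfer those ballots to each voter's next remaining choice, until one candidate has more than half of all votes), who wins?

D

Round 1: A 12, B 0, C 6, D 7, E 8. B eliminated.
Round 2: A 12, C 6, D 7, E 8. C eliminated.
Round 3: A 12, D 13, E 8. E eliminated.
Round 4: A 12, D 21. D has a majority (≥17).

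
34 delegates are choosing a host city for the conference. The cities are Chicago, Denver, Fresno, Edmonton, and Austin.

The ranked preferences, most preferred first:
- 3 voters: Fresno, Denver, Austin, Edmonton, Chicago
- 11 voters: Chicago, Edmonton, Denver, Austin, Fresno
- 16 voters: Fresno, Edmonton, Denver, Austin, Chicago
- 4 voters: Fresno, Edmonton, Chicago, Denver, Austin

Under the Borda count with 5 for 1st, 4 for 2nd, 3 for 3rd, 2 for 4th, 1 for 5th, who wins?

Edmonton

Chicago: 3×1 + 11×5 + 16×1 + 4×3 = 86
Denver: 3×4 + 11×3 + 16×3 + 4×2 = 101
Fresno: 3×5 + 11×1 + 16×5 + 4×5 = 126
Edmonton: 3×2 + 11×4 + 16×4 + 4×4 = 130
Austin: 3×3 + 11×2 + 16×2 + 4×1 = 67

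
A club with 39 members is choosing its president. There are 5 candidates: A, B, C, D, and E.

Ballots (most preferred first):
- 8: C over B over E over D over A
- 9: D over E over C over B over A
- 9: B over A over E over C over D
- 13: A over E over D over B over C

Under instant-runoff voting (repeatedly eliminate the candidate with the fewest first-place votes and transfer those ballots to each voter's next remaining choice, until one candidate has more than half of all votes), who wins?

B

Round 1: A 13, B 9, C 8, D 9, E 0. E eliminated.
Round 2: A 13, B 9, C 8, D 9. C eliminated.
Round 3: A 13, B 17, D 9. D eliminated.
Round 4: A 13, B 26. B has a majority (≥20).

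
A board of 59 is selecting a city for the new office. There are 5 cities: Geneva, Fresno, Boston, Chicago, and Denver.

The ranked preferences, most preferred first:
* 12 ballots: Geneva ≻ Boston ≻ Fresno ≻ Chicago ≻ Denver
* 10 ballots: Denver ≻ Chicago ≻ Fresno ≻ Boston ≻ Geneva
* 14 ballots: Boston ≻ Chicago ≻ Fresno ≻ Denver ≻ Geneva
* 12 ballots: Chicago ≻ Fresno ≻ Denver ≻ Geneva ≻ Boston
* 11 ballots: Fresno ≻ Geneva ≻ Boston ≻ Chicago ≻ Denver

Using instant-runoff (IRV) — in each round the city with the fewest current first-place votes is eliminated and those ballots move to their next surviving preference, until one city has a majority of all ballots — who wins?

Round 1: Geneva 12, Fresno 11, Boston 14, Chicago 12, Denver 10. Denver eliminated.
Round 2: Geneva 12, Fresno 11, Boston 14, Chicago 22. Fresno eliminated.
Round 3: Geneva 23, Boston 14, Chicago 22. Boston eliminated.
Round 4: Geneva 23, Chicago 36. Chicago has a majority (≥30).

Chicago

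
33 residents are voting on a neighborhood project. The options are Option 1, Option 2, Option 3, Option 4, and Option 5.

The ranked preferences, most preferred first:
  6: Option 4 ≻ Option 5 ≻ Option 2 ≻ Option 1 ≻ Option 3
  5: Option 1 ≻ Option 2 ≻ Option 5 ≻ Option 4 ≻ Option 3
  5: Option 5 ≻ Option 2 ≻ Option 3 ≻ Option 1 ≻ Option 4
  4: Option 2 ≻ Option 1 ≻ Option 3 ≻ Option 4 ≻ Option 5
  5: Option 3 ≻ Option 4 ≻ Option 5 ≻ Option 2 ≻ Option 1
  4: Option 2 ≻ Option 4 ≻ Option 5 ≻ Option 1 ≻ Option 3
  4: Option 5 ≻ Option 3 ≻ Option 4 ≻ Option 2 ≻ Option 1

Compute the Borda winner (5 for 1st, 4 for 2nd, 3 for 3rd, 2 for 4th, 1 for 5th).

Option 2

Option 1: 6×2 + 5×5 + 5×2 + 4×4 + 5×1 + 4×2 + 4×1 = 80
Option 2: 6×3 + 5×4 + 5×4 + 4×5 + 5×2 + 4×5 + 4×2 = 116
Option 3: 6×1 + 5×1 + 5×3 + 4×3 + 5×5 + 4×1 + 4×4 = 83
Option 4: 6×5 + 5×2 + 5×1 + 4×2 + 5×4 + 4×4 + 4×3 = 101
Option 5: 6×4 + 5×3 + 5×5 + 4×1 + 5×3 + 4×3 + 4×5 = 115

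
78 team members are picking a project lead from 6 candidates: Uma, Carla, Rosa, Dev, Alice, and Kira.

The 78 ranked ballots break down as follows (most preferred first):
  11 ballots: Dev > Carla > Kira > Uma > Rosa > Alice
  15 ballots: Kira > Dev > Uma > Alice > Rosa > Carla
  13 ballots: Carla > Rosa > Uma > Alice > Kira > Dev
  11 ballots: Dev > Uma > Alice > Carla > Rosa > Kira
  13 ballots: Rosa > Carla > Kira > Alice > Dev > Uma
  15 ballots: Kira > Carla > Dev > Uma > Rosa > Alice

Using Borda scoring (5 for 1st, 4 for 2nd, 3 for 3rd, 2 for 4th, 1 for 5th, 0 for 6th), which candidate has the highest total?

Uma: 11×2 + 15×3 + 13×3 + 11×4 + 13×0 + 15×2 = 180
Carla: 11×4 + 15×0 + 13×5 + 11×2 + 13×4 + 15×4 = 243
Rosa: 11×1 + 15×1 + 13×4 + 11×1 + 13×5 + 15×1 = 169
Dev: 11×5 + 15×4 + 13×0 + 11×5 + 13×1 + 15×3 = 228
Alice: 11×0 + 15×2 + 13×2 + 11×3 + 13×2 + 15×0 = 115
Kira: 11×3 + 15×5 + 13×1 + 11×0 + 13×3 + 15×5 = 235

Carla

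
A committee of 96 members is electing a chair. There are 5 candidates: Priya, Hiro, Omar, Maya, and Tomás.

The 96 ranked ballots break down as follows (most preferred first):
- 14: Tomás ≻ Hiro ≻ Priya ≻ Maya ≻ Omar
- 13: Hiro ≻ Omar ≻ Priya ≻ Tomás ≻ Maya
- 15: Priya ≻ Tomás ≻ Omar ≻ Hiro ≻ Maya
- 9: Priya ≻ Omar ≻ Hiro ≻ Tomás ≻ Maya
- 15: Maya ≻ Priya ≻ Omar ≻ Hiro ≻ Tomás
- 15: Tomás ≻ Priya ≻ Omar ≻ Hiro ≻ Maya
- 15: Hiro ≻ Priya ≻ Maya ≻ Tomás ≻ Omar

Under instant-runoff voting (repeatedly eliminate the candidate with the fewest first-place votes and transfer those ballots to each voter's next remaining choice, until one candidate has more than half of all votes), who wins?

Priya

Round 1: Priya 24, Hiro 28, Omar 0, Maya 15, Tomás 29. Omar eliminated.
Round 2: Priya 24, Hiro 28, Maya 15, Tomás 29. Maya eliminated.
Round 3: Priya 39, Hiro 28, Tomás 29. Hiro eliminated.
Round 4: Priya 67, Tomás 29. Priya has a majority (≥49).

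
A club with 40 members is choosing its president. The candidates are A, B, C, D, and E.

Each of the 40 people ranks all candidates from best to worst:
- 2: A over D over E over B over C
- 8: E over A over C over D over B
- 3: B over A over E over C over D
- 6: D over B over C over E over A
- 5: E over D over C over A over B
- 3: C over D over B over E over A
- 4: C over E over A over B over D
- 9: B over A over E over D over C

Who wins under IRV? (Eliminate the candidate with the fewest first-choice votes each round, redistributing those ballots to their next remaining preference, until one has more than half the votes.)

B

Round 1: A 2, B 12, C 7, D 6, E 13. A eliminated.
Round 2: B 12, C 7, D 8, E 13. C eliminated.
Round 3: B 12, D 11, E 17. D eliminated.
Round 4: B 21, E 19. B has a majority (≥21).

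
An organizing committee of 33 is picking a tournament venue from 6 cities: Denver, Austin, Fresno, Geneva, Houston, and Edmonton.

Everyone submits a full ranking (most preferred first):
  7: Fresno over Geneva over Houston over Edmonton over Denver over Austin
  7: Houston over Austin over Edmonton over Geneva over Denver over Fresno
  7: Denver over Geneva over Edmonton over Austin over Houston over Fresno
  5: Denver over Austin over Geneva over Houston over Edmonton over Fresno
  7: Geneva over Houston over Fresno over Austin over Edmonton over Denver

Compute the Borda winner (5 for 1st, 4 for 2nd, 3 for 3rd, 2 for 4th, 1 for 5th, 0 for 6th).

Denver: 7×1 + 7×1 + 7×5 + 5×5 + 7×0 = 74
Austin: 7×0 + 7×4 + 7×2 + 5×4 + 7×2 = 76
Fresno: 7×5 + 7×0 + 7×0 + 5×0 + 7×3 = 56
Geneva: 7×4 + 7×2 + 7×4 + 5×3 + 7×5 = 120
Houston: 7×3 + 7×5 + 7×1 + 5×2 + 7×4 = 101
Edmonton: 7×2 + 7×3 + 7×3 + 5×1 + 7×1 = 68

Geneva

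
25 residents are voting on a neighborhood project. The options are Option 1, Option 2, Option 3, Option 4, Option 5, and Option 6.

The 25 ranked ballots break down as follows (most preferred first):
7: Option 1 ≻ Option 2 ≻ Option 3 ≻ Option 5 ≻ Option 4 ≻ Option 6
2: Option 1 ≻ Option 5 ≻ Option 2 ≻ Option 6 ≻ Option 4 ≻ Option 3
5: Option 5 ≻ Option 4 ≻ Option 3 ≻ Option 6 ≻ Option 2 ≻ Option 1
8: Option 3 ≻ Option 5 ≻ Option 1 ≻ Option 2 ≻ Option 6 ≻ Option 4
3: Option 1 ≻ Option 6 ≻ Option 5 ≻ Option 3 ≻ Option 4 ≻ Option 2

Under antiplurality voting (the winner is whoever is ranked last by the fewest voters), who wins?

Option 5

Last-place votes: Option 1 5, Option 2 3, Option 3 2, Option 4 8, Option 5 0, Option 6 7.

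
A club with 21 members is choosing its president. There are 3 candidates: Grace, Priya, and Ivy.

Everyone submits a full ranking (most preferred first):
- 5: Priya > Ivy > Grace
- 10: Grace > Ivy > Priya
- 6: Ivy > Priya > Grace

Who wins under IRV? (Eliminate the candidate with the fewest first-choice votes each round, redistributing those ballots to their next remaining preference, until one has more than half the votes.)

Ivy

Round 1: Grace 10, Priya 5, Ivy 6. Priya eliminated.
Round 2: Grace 10, Ivy 11. Ivy has a majority (≥11).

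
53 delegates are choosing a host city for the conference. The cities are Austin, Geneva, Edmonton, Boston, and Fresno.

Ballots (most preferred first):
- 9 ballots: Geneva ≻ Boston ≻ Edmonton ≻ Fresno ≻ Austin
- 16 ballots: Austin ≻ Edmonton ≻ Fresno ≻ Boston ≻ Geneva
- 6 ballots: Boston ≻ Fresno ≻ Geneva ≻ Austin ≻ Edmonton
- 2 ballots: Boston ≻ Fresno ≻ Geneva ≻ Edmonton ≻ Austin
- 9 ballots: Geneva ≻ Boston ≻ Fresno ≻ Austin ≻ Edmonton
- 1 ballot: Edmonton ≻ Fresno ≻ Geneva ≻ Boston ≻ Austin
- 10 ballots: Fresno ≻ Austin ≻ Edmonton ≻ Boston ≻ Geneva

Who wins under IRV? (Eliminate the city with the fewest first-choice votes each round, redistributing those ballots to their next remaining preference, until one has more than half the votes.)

Fresno

Round 1: Austin 16, Geneva 18, Edmonton 1, Boston 8, Fresno 10. Edmonton eliminated.
Round 2: Austin 16, Geneva 18, Boston 8, Fresno 11. Boston eliminated.
Round 3: Austin 16, Geneva 18, Fresno 19. Austin eliminated.
Round 4: Geneva 18, Fresno 35. Fresno has a majority (≥27).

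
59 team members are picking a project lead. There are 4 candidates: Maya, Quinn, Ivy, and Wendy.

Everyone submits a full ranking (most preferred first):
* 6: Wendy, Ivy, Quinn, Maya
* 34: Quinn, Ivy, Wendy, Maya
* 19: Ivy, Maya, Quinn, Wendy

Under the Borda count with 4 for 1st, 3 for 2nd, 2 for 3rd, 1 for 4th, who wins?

Maya: 6×1 + 34×1 + 19×3 = 97
Quinn: 6×2 + 34×4 + 19×2 = 186
Ivy: 6×3 + 34×3 + 19×4 = 196
Wendy: 6×4 + 34×2 + 19×1 = 111

Ivy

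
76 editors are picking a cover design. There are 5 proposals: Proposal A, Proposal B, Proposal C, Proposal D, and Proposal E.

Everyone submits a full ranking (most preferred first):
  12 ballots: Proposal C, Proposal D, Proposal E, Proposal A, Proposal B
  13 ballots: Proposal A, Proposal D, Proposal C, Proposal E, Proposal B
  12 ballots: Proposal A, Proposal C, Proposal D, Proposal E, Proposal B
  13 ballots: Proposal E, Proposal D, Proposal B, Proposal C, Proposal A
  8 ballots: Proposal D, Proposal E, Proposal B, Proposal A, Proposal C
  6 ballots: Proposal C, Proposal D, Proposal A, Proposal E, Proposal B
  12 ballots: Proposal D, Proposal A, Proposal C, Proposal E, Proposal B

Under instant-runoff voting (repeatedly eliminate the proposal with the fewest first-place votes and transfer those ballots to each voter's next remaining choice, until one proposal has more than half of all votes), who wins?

Proposal D

Round 1: Proposal A 25, Proposal B 0, Proposal C 18, Proposal D 20, Proposal E 13. Proposal B eliminated.
Round 2: Proposal A 25, Proposal C 18, Proposal D 20, Proposal E 13. Proposal E eliminated.
Round 3: Proposal A 25, Proposal C 18, Proposal D 33. Proposal C eliminated.
Round 4: Proposal A 25, Proposal D 51. Proposal D has a majority (≥39).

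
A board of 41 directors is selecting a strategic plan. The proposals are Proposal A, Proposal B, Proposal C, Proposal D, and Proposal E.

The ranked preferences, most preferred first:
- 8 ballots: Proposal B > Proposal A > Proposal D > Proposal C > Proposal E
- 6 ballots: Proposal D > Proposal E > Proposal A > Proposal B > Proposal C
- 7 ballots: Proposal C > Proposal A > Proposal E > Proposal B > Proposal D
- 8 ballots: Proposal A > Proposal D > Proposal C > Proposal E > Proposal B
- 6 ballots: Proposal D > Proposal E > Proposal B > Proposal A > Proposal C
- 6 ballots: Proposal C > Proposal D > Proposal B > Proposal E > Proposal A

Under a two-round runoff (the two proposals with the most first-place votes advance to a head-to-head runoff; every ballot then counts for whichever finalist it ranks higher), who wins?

Round 1 first-place votes: Proposal A 8, Proposal B 8, Proposal C 13, Proposal D 12, Proposal E 0. Proposal C and Proposal D advance.
Runoff: Proposal C is ranked above Proposal D on 13 ballots, Proposal D above Proposal C on 28.

Proposal D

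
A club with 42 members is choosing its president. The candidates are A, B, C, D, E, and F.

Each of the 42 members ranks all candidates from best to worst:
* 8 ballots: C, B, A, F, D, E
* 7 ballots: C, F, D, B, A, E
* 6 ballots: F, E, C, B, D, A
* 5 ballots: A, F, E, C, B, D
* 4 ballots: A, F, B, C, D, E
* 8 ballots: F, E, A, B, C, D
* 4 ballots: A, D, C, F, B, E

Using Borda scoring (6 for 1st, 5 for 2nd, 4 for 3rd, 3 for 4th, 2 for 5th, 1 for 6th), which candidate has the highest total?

F

A: 8×4 + 7×2 + 6×1 + 5×6 + 4×6 + 8×4 + 4×6 = 162
B: 8×5 + 7×3 + 6×3 + 5×2 + 4×4 + 8×3 + 4×2 = 137
C: 8×6 + 7×6 + 6×4 + 5×3 + 4×3 + 8×2 + 4×4 = 173
D: 8×2 + 7×4 + 6×2 + 5×1 + 4×2 + 8×1 + 4×5 = 97
E: 8×1 + 7×1 + 6×5 + 5×4 + 4×1 + 8×5 + 4×1 = 113
F: 8×3 + 7×5 + 6×6 + 5×5 + 4×5 + 8×6 + 4×3 = 200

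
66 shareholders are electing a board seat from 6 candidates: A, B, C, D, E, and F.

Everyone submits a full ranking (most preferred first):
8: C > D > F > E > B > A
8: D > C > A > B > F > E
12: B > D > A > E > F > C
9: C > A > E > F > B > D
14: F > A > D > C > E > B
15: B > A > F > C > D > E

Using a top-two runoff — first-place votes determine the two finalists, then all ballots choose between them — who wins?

Round 1 first-place votes: A 0, B 27, C 17, D 8, E 0, F 14. B and C advance.
Runoff: B is ranked above C on 27 ballots, C above B on 39.

C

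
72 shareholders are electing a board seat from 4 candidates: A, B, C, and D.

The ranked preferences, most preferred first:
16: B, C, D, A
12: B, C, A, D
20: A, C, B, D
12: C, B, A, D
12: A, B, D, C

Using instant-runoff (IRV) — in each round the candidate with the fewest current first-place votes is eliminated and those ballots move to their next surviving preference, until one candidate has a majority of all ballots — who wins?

Round 1: A 32, B 28, C 12, D 0. D eliminated.
Round 2: A 32, B 28, C 12. C eliminated.
Round 3: A 32, B 40. B has a majority (≥37).

B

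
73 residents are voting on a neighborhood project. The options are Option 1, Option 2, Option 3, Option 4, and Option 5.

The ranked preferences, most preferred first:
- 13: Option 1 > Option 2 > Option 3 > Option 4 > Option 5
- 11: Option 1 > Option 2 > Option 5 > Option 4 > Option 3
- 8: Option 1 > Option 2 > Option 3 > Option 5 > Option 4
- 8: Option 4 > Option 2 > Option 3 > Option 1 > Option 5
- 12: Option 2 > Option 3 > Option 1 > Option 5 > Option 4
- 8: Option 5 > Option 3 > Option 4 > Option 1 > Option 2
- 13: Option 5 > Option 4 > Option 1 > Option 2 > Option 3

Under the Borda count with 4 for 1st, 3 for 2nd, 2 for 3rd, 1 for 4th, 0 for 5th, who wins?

Option 1

Option 1: 13×4 + 11×4 + 8×4 + 8×1 + 12×2 + 8×1 + 13×2 = 194
Option 2: 13×3 + 11×3 + 8×3 + 8×3 + 12×4 + 8×0 + 13×1 = 181
Option 3: 13×2 + 11×0 + 8×2 + 8×2 + 12×3 + 8×3 + 13×0 = 118
Option 4: 13×1 + 11×1 + 8×0 + 8×4 + 12×0 + 8×2 + 13×3 = 111
Option 5: 13×0 + 11×2 + 8×1 + 8×0 + 12×1 + 8×4 + 13×4 = 126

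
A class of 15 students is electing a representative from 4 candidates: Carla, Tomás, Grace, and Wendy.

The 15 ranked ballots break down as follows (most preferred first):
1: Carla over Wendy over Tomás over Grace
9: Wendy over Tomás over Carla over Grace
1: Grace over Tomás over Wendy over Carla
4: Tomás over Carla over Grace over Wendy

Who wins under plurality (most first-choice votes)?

First-place votes: Carla 1, Tomás 4, Grace 1, Wendy 9.

Wendy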